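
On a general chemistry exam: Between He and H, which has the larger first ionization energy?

He

H is in period 1, group 1; He is in period 1, group 18.
IE₁ increases left→right with effective nuclear charge and decreases top→bottom as the valence shell moves farther out.
All lie in period 1, so first ionization energy increases left to right.
So He has the larger first ionization energy (He > H).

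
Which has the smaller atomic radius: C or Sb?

Radius decreases left→right (rising Z_eff, same n) and increases top→bottom (higher n).
These span different periods and groups, so the two trends combine.
Sb > C: the two effects oppose for this pair; the down-group effect wins (140 vs 75 pm).
Tabulated atomic radius (pm): C 75, Sb 140.
So C has the smaller atomic radius (C < Sb).

C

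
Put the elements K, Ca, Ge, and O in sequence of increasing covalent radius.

O < Ge < Ca < K

Atomic radius shrinks across a period as nuclear charge pulls the same shell inward, and grows down a group as new shells are added.
Here both period and group differ, so the two effects have to be weighed against each other.
Ge > O: relative to O, both the across-period and down-group shifts push Ge's atomic radius up.
Ca > Ge: both are in period 4; the period trend gives Ca the larger value.
K > Ca: K lies to the left of Ca in period 4, so the across-period effect alone puts K larger.
Tabulated atomic radius (pm): O 63, K 196, Ca 171, Ge 121.
So from smallest to largest: O < Ge < Ca < K.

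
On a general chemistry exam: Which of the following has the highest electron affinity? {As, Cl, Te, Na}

Cl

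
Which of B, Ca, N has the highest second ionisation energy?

N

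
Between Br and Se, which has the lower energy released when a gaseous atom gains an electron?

Se is in period 4, group 16; Br is in period 4, group 17.
EA tends to increase across a period and decrease down a group, though the pattern is less regular than for IE or radius.
All lie in period 4, so electron affinity increases left to right.
So Se has the lower energy released when a gaseous atom gains an electron (Se < Br).

Se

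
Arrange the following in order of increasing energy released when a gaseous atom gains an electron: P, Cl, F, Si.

F is in period 2, group 17; Si is in period 3, group 14; P is in period 3, group 15; Cl is in period 3, group 17.
EA tends to increase across a period and decrease down a group, though the pattern is less regular than for IE or radius.
Here both period and group differ, so the two effects have to be weighed against each other.
Si > P: this pair runs against the simple trend — see the exception note.
F > Si: both effects reinforce here, so F is clearly the higher of the two.
Cl > F: this pair runs against the simple trend — see the exception note.
Note the exception: Si has a higher electron affinity than P, contrary to the simple trend — adding an electron to P's half-filled 3p³ is unfavourable, so Si (3p²) has the more exothermic EA.
Note the exception: Cl has a higher electron affinity than F, contrary to the simple trend — F's small 2p subshell makes the incoming electron feel strong e⁻–e⁻ repulsion, so Cl actually releases more energy on gaining an electron.
Tabulated electron affinity (kJ/mol): F 328, Si 134, P 72, Cl 349.
So from lowest to highest: P < Si < F < Cl.

P < Si < F < Cl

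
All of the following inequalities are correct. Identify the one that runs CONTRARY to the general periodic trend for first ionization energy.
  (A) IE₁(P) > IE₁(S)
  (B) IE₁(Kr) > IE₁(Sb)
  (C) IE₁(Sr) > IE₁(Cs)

(A)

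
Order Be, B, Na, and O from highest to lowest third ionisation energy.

Consider each +2 ion: Be²⁺ is the bare [He] core; B²⁺ still has 1 valence electron; Na²⁺ is already 1 electron into the core; O²⁺ still has 4 valence electrons.
Pulling an electron out of a noble-gas core costs far more than removing a remaining valence electron, so Na and Be sit at the high end of IE_3.
Valence configurations: B²⁺ [He]2s¹, O²⁺ [He]2s²2p².
Approximate IE_3 values (kJ/mol): Be 14849, B 3660, Na 6910, O 5300.
So the third ionization energies run B < O < Na < Be.

Be > Na > O > B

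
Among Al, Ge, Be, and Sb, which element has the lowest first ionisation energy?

Al

Be is in period 2, group 2; Al is in period 3, group 13; Ge is in period 4, group 14; Sb is in period 5, group 15.
Across a period the outer electron is held more tightly (higher IE₁); down a group it sits in a higher shell, more shielded, and comes off more easily.
Here both period and group differ, so the two effects have to be weighed against each other.
Ge > Al: period and group pull opposite ways; the across-period shift dominates (762 vs 578 kJ/mol).
Sb > Ge: period and group pull opposite ways; the across-period shift dominates (831 vs 762 kJ/mol).
Be > Sb: period and group pull opposite ways; the down-group shift dominates (900 vs 831 kJ/mol).
For reference (kJ/mol): Be 900, Al 578, Ge 762, Sb 831.
The lowest first ionisation energy among these belongs to Al.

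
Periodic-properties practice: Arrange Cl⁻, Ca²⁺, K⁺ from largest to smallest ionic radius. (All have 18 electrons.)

All of these have 18 electrons, so size is governed by nuclear charge alone: the more protons, the stronger the pull on the same electron cloud, and the smaller the ion.
Nuclear charges: Ca²⁺ (Z=20), K⁺ (Z=19), Cl⁻ (Z=17).
Largest to smallest: Cl⁻ > K⁺ > Ca²⁺.

Cl⁻, K⁺, Ca²⁺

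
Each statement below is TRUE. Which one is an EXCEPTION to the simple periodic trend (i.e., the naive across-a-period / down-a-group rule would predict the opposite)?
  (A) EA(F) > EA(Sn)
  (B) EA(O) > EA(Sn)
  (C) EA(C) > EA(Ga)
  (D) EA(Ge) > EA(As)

The general trend: electron affinity increases across a period and decreases down a group.
(A) F (period 2, group 17) vs Sn (period 5, group 14): the stated order agrees with the simple trend.
(B) O (period 2, group 16) vs Sn (period 5, group 14): the stated order agrees with the simple trend.
(C) C (period 2, group 14) vs Ga (period 4, group 13): the stated order agrees with the simple trend.
(D) Ge (period 4, group 14) vs As (period 4, group 15): the stated order contradicts the simple trend.
The exception is (D): adding an electron to As's half-filled 4p³ is unfavourable, so Ge (4p²) has the more exothermic EA.

(D)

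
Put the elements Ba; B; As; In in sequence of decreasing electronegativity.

As, B, In, Ba

B is in period 2, group 13; As is in period 4, group 15; In is in period 5, group 13; Ba is in period 6, group 2.
Electronegativity increases across a period and decreases down a group, tracking effective nuclear charge and atomic size.
These span different periods and groups, so the two trends combine.
In > Ba: both effects reinforce here, so In is clearly the higher of the two.
B > In: they share group 13; the group trend gives B the larger value.
As > B: the two effects oppose for this pair; the across-period effect wins (2.18 vs 2.04).
Tabulated electronegativity (Pauling): B 2.04, As 2.18, In 1.78, Ba 0.89.
So from highest to lowest: As > B > In > Ba.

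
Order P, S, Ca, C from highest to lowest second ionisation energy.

C, S, P, Ca

Consider each +1 ion: P⁺ still has 4 valence electrons; S⁺ still has 5 valence electrons; Ca⁺ still has 1 valence electron; C⁺ still has 3 valence electrons.
All are still removing valence electrons, so compare the +1 ions as you would atoms: IE_2 generally rises across a period (higher Z_eff) and falls down a group (larger shell), subject to the usual subshell exceptions.
Valence configurations: P⁺ [Ne]3s²3p², S⁺ [Ne]3s²3p³, Ca⁺ [Ar]4s¹, C⁺ [He]2s²2p¹.
Approximate IE_2 values (kJ/mol): P 1907, S 2252, Ca 1145, C 2353.
Hence IE_2: Ca < P < S < C.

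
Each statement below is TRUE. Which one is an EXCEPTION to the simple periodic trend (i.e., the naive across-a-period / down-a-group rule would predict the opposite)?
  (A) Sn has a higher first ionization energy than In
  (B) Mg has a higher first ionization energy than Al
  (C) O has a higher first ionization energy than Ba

The general trend: first ionization energy increases across a period and decreases down a group.
(A) Sn (period 5, group 14) vs In (period 5, group 13): the stated order agrees with the simple trend.
(B) Mg (period 3, group 2) vs Al (period 3, group 13): the stated order contradicts the simple trend.
(C) O (period 2, group 16) vs Ba (period 6, group 2): the stated order agrees with the simple trend.
The exception is (B): Al's single 3p electron is easier to remove than one from Mg's filled 3s².

(B)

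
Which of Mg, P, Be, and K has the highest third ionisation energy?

Be

After 2 electrons have been removed, what remains? Mg²⁺ is the bare [Ne] core; P²⁺ still has 3 valence electrons; Be²⁺ is the bare [He] core; K²⁺ is already 1 electron into the core.
Pulling an electron out of a noble-gas core costs far more than removing a remaining valence electron, so K, Mg and Be sit at the high end of IE_3.
The numbers (kJ/mol): Mg 7733, P 2914, Be 14849, K 4420.
Hence IE_3: P < K < Mg < Be.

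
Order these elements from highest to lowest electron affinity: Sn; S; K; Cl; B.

Atoms with high Z_eff and room in the valence shell (especially the halogens) have the most exothermic electron affinities.
These span different periods and groups, so the two trends combine.
K > B: this pair runs against the simple trend — see the exception note.
Sn > K: period and group pull opposite ways; the across-period shift dominates (107 vs 48 kJ/mol).
S > Sn: relative to Sn, both the across-period and down-group shifts push S's electron affinity up.
Cl > S: Cl lies to the right of S in period 3, so the across-period effect alone puts Cl higher.
Note the exception: K has a higher electron affinity than B, contrary to the simple trend — B's ns²np¹ configuration gives only a small electron affinity — the sparsely filled np subshell binds an added electron weakly.
For reference (kJ/mol): B 27, S 200, Cl 349, K 48, Sn 107.
So from highest to lowest: Cl > S > Sn > K > B.

Cl > S > Sn > K > B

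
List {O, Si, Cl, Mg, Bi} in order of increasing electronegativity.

O is in period 2, group 16; Mg is in period 3, group 2; Si is in period 3, group 14; Cl is in period 3, group 17; Bi is in period 6, group 15.
Electronegativity increases across a period and decreases down a group, tracking effective nuclear charge and atomic size.
These span different periods and groups, so the two trends combine.
Si > Mg: both are in period 3; the period trend gives Si the larger value.
Bi > Si: period and group pull opposite ways; the across-period shift dominates (2.02 vs 1.90).
Cl > Bi: both effects reinforce here, so Cl is clearly the higher of the two.
O > Cl: the two effects oppose for this pair; the down-group effect wins (3.44 vs 3.16).
Tabulated electronegativity (Pauling): O 3.44, Mg 1.31, Si 1.90, Cl 3.16, Bi 2.02.
So from lowest to highest: Mg < Si < Bi < Cl < O.

Mg, Si, Bi, Cl, O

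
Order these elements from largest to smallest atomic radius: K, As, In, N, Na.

N is in period 2, group 15; Na is in period 3, group 1; K is in period 4, group 1; As is in period 4, group 15; In is in period 5, group 13.
Radius decreases left→right (rising Z_eff, same n) and increases top→bottom (higher n).
These span different periods and groups, so the two trends combine.
As > N: As sits below N in group 15, so the down-group effect alone puts As larger.
In > As: both effects reinforce here, so In is clearly the larger of the two.
Na > In: the two effects oppose for this pair; the across-period effect wins (155 vs 142 pm).
K > Na: they share group 1; the group trend gives K the larger value.
For reference (pm): N 71, Na 155, K 196, As 121, In 142.
So from largest to smallest: K > Na > In > As > N.

K > Na > In > As > N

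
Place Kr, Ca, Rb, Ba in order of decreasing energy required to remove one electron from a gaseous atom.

Kr > Ca > Ba > Rb

Ca is in period 4, group 2; Kr is in period 4, group 18; Rb is in period 5, group 1; Ba is in period 6, group 2.
Across a period the outer electron is held more tightly (higher IE₁); down a group it sits in a higher shell, more shielded, and comes off more easily.
Here both period and group differ, so the two effects have to be weighed against each other.
Ba > Rb: period and group pull opposite ways; the across-period shift dominates (503 vs 403 kJ/mol).
Ca > Ba: Ca sits above Ba in group 2, so the down-group effect alone puts Ca higher.
Kr > Ca: both are in period 4; the period trend gives Kr the larger value.
For reference (kJ/mol): Ca 590, Kr 1351, Rb 403, Ba 503.
So from highest to lowest: Kr > Ca > Ba > Rb.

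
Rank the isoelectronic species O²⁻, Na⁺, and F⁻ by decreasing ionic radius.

All of these have 10 electrons, so size is governed by nuclear charge alone: the more protons, the stronger the pull on the same electron cloud, and the smaller the ion.
Nuclear charges: Na⁺ (Z=11), F⁻ (Z=9), O²⁻ (Z=8).
Largest to smallest: O²⁻ > F⁻ > Na⁺.

O²⁻ > F⁻ > Na⁺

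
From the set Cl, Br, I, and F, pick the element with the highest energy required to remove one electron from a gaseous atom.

F

F is in period 2, group 17; Cl is in period 3, group 17; Br is in period 4, group 17; I is in period 5, group 17.
IE₁ increases left→right with effective nuclear charge and decreases top→bottom as the valence shell moves farther out.
All are in group 17, so first ionization energy increases up the group.
The highest energy required to remove one electron from a gaseous atom among these belongs to F.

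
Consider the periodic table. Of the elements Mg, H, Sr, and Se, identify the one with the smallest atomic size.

H is in period 1, group 1; Mg is in period 3, group 2; Se is in period 4, group 16; Sr is in period 5, group 2.
Atomic radius shrinks across a period as nuclear charge pulls the same shell inward, and grows down a group as new shells are added.
Neither a single period nor a single group — weigh both effects.
Se > H: period and group pull opposite ways; the down-group shift dominates (116 vs 32 pm).
Mg > Se: period and group pull opposite ways; the across-period shift dominates (139 vs 116 pm).
Sr > Mg: they share group 2; the group trend gives Sr the larger value.
For reference (pm): H 32, Mg 139, Se 116, Sr 185.
The smallest atomic size among these belongs to H.

H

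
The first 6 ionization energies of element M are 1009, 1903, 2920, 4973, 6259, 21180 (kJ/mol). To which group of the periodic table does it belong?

Look for the largest jump between consecutive ionization energies: IE6/IE5 ≈ 3.4, far larger than any earlier ratio.
That jump marks the point where a core electron is being removed. So the atom has 5 valence electrons.
A main-group element with 5 valence electrons is in group 15.

Group 15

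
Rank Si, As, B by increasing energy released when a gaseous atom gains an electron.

B < As < Si

B is in period 2, group 13; Si is in period 3, group 14; As is in period 4, group 15.
EA tends to increase across a period and decrease down a group, though the pattern is less regular than for IE or radius.
These sit on a diagonal, where the across-period and down-group effects partly cancel.
As > B: period and group pull opposite ways; the across-period shift dominates (78 vs 27 kJ/mol).
Si > As: period and group pull opposite ways; the down-group shift dominates (134 vs 78 kJ/mol).
For reference (kJ/mol): B 27, Si 134, As 78.
So from lowest to highest: B < As < Si.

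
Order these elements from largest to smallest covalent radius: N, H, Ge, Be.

Ge, Be, N, H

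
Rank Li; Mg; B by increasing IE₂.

Mg < B < Li

The second ionization energy removes an electron from the +1 ion. For each element: Li⁺ is the bare [He] core; Mg⁺ still has 1 valence electron; B⁺ still has 2 valence electrons.
Breaking into a closed-shell core is much more expensive than removing a leftover valence electron — Li has the largest IE_2 here.
Valence configurations: Mg⁺ [Ne]3s¹, B⁺ [He]2s².
The numbers (kJ/mol): Li 7298, Mg 1451, B 2427.
Overall IE_2 order: Mg < B < Li.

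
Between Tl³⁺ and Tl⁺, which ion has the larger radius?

Tl⁺

Both ions have Z = 81 protons, but Tl³⁺ has lost more electrons, so its remaining electrons feel a larger effective nuclear charge per electron and are pulled in more tightly.
Higher positive charge → smaller ion, so Tl⁺ > Tl³⁺.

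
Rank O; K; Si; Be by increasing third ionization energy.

Si, K, O, Be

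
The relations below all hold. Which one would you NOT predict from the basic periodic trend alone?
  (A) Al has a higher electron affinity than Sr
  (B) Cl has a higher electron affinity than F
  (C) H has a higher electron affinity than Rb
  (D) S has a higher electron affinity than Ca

The general trend: electron affinity increases across a period and decreases down a group.
(A) Al (period 3, group 13) vs Sr (period 5, group 2): the stated order agrees with the simple trend.
(B) Cl (period 3, group 17) vs F (period 2, group 17): the stated order contradicts the simple trend.
(C) H (period 1, group 1) vs Rb (period 5, group 1): the stated order agrees with the simple trend.
(D) S (period 3, group 16) vs Ca (period 4, group 2): the stated order agrees with the simple trend.
The exception is (B): F's small 2p subshell makes the incoming electron feel strong e⁻–e⁻ repulsion, so Cl actually releases more energy on gaining an electron.

(B)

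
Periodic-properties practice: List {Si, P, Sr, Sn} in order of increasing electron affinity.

Si is in period 3, group 14; P is in period 3, group 15; Sr is in period 5, group 2; Sn is in period 5, group 14.
Electron affinity generally becomes more exothermic across a period toward the halogens and less exothermic down a group.
Neither a single period nor a single group — weigh both effects.
P > Sr: relative to Sr, both the across-period and down-group shifts push P's electron affinity up.
Sn > P: this pair runs against the simple trend — see the exception note.
Si > Sn: they share group 14; the group trend gives Si the larger value.
Note the exception: Sn has a higher electron affinity than P, contrary to the simple trend — adding an electron to P's half-filled np³ subshell costs electron-pairing energy.
Note the exception: Si has a higher electron affinity than P, contrary to the simple trend — adding an electron to P's half-filled 3p³ is unfavourable, so Si (3p²) has the more exothermic EA.
Approximate values (kJ/mol): Si 134, P 72, Sr 5, Sn 107.
So from lowest to highest: Sr < P < Sn < Si.

Sr, P, Sn, Si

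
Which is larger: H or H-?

Forming H- adds 1 electron to H. More electron–electron repulsion in the same shell, with unchanged nuclear charge, lets the cloud expand.
An anion is larger than its parent atom: H- > H.

H-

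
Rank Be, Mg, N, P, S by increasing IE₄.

The fourth ionization energy removes an electron from the +3 ion. For each element: Be³⁺ is already 1 electron into the core; Mg³⁺ is already 1 electron into the core; N³⁺ still has 2 valence electrons; P³⁺ still has 2 valence electrons; S³⁺ still has 3 valence electrons.
Pulling an electron out of a noble-gas core costs far more than removing a remaining valence electron, so Mg and Be sit at the high end of IE_4.
Valence configurations: N³⁺ [He]2s², P³⁺ [Ne]3s², S³⁺ [Ne]3s²3p¹.
S³⁺ loses a lone 3p electron whereas P³⁺ must break into a filled 3s² pair, so IE_4(P) > IE_4(S) even though S has the higher nuclear charge.
Tabulated IE_4 (kJ/mol): Be 21007, Mg 10543, N 7475, P 4964, S 4556.
Overall IE_4 order: S < P < N < Mg < Be.

S, P, N, Mg, Be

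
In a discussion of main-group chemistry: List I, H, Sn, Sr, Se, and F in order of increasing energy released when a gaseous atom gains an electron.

H is in period 1, group 1; F is in period 2, group 17; Se is in period 4, group 16; Sr is in period 5, group 2; Sn is in period 5, group 14; I is in period 5, group 17.
Adding an electron releases more energy for atoms nearer the top right (short of the noble gases).
Here both period and group differ, so the two effects have to be weighed against each other.
H > Sr: period and group pull opposite ways; the down-group shift dominates (73 vs 5 kJ/mol).
Sn > H: the two effects oppose for this pair; the across-period effect wins (107 vs 73 kJ/mol).
Se > Sn: both effects reinforce here, so Se is clearly the higher of the two.
I > Se: period and group pull opposite ways; the across-period shift dominates (295 vs 195 kJ/mol).
F > I: they share group 17; the group trend gives F the larger value.
Tabulated electron affinity (kJ/mol): H 73, F 328, Se 195, Sr 5, Sn 107, I 295.
So from lowest to highest: Sr < H < Sn < Se < I < F.

Sr, H, Sn, Se, I, F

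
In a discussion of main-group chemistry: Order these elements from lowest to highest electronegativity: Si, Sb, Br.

Si is in period 3, group 14; Br is in period 4, group 17; Sb is in period 5, group 15.
Electronegativity increases across a period and decreases down a group, tracking effective nuclear charge and atomic size.
Here both period and group differ, so the two effects have to be weighed against each other.
Sb > Si: the two effects oppose for this pair; the across-period effect wins (2.05 vs 1.90).
Br > Sb: both effects reinforce here, so Br is clearly the higher of the two.
For reference (Pauling): Si 1.90, Br 2.96, Sb 2.05.
So from lowest to highest: Si < Sb < Br.

Si < Sb < Br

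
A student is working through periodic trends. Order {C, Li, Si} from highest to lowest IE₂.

Consider each +1 ion: C⁺ still has 3 valence electrons; Li⁺ is the bare [He] core; Si⁺ still has 3 valence electrons.
Breaking into a closed-shell core is much more expensive than removing a leftover valence electron — Li has the largest IE_2 here.
Valence configurations: C⁺ [He]2s²2p¹, Si⁺ [Ne]3s²3p¹.
Tabulated IE_2 (kJ/mol): C 2353, Li 7298, Si 1577.
Putting it together, IE_2: Si < C < Li.

Li > C > Si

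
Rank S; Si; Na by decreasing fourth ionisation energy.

Consider each +3 ion: S³⁺ still has 3 valence electrons; Si³⁺ still has 1 valence electron; Na³⁺ is already 2 electrons into the core.
Pulling an electron out of a noble-gas core costs far more than removing a remaining valence electron, so Na sits at the high end of IE_4.
Valence configurations: S³⁺ [Ne]3s²3p¹, Si³⁺ [Ne]3s¹.
The numbers (kJ/mol): S 4556, Si 4356, Na 9543.
Putting it together, IE_4: Si < S < Na.

Na > S > Si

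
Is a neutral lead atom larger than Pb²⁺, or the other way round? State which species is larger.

Pb

Forming Pb²⁺ removes 2 electrons from Pb. Fewer electrons for the same nuclear charge means less shielding and a higher Z_eff on the remaining electrons.
A cation is smaller than its parent atom: Pb²⁺ < Pb.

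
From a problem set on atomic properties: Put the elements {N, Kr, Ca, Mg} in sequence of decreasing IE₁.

N > Kr > Mg > Ca

N is in period 2, group 15; Mg is in period 3, group 2; Ca is in period 4, group 2; Kr is in period 4, group 18.
First ionization energy rises across a period (greater Z_eff holds electrons more tightly) and falls down a group (valence electrons are farther from the nucleus).
Here both period and group differ, so the two effects have to be weighed against each other.
Mg > Ca: Mg sits above Ca in group 2, so the down-group effect alone puts Mg higher.
Kr > Mg: the two effects oppose for this pair; the across-period effect wins (1351 vs 738 kJ/mol).
N > Kr: the two effects oppose for this pair; the down-group effect wins (1402 vs 1351 kJ/mol).
Tabulated first ionization energy (kJ/mol): N 1402, Mg 738, Ca 590, Kr 1351.
So from highest to lowest: N > Kr > Mg > Ca.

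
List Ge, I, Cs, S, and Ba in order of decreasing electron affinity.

I, S, Ge, Cs, Ba

S is in period 3, group 16; Ge is in period 4, group 14; I is in period 5, group 17; Cs is in period 6, group 1; Ba is in period 6, group 2.
Adding an electron releases more energy for atoms nearer the top right (short of the noble gases).
Neither a single period nor a single group — weigh both effects.
Cs > Ba: this pair runs against the simple trend — see the exception note.
Ge > Cs: relative to Cs, both the across-period and down-group shifts push Ge's electron affinity up.
S > Ge: relative to Ge, both the across-period and down-group shifts push S's electron affinity up.
I > S: period and group pull opposite ways; the across-period shift dominates (295 vs 200 kJ/mol).
Note the exception: Cs has a higher electron affinity than Ba, contrary to the simple trend — adding an electron to Ba (ns²) has to open a new, higher-energy np subshell, which is unfavourable.
Approximate values (kJ/mol): S 200, Ge 119, I 295, Cs 46, Ba 14.
So from highest to lowest: I > S > Ge > Cs > Ba.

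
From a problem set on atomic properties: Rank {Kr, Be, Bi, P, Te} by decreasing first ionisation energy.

Kr, P, Be, Te, Bi

Be is in period 2, group 2; P is in period 3, group 15; Kr is in period 4, group 18; Te is in period 5, group 16; Bi is in period 6, group 15.
Removing the outermost electron gets harder across a period and easier down a group.
Here both period and group differ, so the two effects have to be weighed against each other.
Te > Bi: relative to Bi, both the across-period and down-group shifts push Te's first ionization energy up.
Be > Te: the two effects oppose for this pair; the down-group effect wins (900 vs 869 kJ/mol).
P > Be: period and group pull opposite ways; the across-period shift dominates (1012 vs 900 kJ/mol).
Kr > P: period and group pull opposite ways; the across-period shift dominates (1351 vs 1012 kJ/mol).
Tabulated first ionization energy (kJ/mol): Be 900, P 1012, Kr 1351, Te 869, Bi 703.
So from highest to lowest: Kr > P > Be > Te > Bi.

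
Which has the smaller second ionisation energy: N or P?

After 1 electron has been removed, what remains? N⁺ still has 4 valence electrons; P⁺ still has 4 valence electrons.
All are still removing valence electrons, so compare the +1 ions as you would atoms: IE_2 generally rises across a period (higher Z_eff) and falls down a group (larger shell), subject to the usual subshell exceptions.
Valence configurations: N⁺ [He]2s²2p², P⁺ [Ne]3s²3p².
Tabulated IE_2 (kJ/mol): N 2856, P 1907.
So the second ionization energies run P < N.

P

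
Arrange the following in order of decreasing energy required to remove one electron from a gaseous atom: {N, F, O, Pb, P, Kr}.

F, N, Kr, O, P, Pb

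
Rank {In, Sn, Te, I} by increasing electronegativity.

In < Sn < Te < I

Atoms toward the upper right of the periodic table pull bonding electrons most strongly.
All lie in period 5, so electronegativity increases left to right.
So from lowest to highest: In < Sn < Te < I.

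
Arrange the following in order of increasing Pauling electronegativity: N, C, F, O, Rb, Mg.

Rb, Mg, C, N, O, F

C is in period 2, group 14; N is in period 2, group 15; O is in period 2, group 16; F is in period 2, group 17; Mg is in period 3, group 2; Rb is in period 5, group 1.
Smaller atoms with higher effective nuclear charge are more electronegative.
These span different periods and groups, so the two trends combine.
Mg > Rb: relative to Rb, both the across-period and down-group shifts push Mg's electronegativity up.
C > Mg: both effects reinforce here, so C is clearly the higher of the two.
N > C: both are in period 2; the period trend gives N the larger value.
O > N: O lies to the right of N in period 2, so the across-period effect alone puts O higher.
F > O: F lies to the right of O in period 2, so the across-period effect alone puts F higher.
For reference (Pauling): C 2.55, N 3.04, O 3.44, F 3.98, Mg 1.31, Rb 0.82.
So from lowest to highest: Rb < Mg < C < N < O < F.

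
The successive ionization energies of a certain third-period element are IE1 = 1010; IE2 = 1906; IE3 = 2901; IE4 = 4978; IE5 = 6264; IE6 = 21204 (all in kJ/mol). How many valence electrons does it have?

Look for the largest jump between consecutive ionization energies: IE6/IE5 ≈ 3.4, far larger than any earlier ratio.
That jump marks the point where a core electron is being removed. So the atom has 5 valence electrons.

5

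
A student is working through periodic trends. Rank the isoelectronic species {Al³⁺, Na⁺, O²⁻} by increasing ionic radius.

Al³⁺ < Na⁺ < O²⁻

All of these have 10 electrons, so size is governed by nuclear charge alone: the more protons, the stronger the pull on the same electron cloud, and the smaller the ion.
Nuclear charges: Al³⁺ (Z=13), Na⁺ (Z=11), O²⁻ (Z=8).
Smallest to largest: Al³⁺ < Na⁺ < O²⁻.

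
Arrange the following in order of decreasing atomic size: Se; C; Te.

C is in period 2, group 14; Se is in period 4, group 16; Te is in period 5, group 16.
Atomic radius shrinks across a period as nuclear charge pulls the same shell inward, and grows down a group as new shells are added.
Here both period and group differ, so the two effects have to be weighed against each other.
Se > C: the two effects oppose for this pair; the down-group effect wins (116 vs 75 pm).
Te > Se: they share group 16; the group trend gives Te the larger value.
Approximate values (pm): C 75, Se 116, Te 136.
So from largest to smallest: Te > Se > C.

Te > Se > C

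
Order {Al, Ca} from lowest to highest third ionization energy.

Al < Ca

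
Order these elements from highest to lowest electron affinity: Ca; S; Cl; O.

Cl, S, O, Ca

O is in period 2, group 16; S is in period 3, group 16; Cl is in period 3, group 17; Ca is in period 4, group 2.
Electron affinity generally becomes more exothermic across a period toward the halogens and less exothermic down a group.
These span different periods and groups, so the two trends combine.
O > Ca: both effects reinforce here, so O is clearly the higher of the two.
S > O: this pair runs against the simple trend — see the exception note.
Cl > S: Cl lies to the right of S in period 3, so the across-period effect alone puts Cl higher.
Note the exception: S has a higher electron affinity than O, contrary to the simple trend — the compact 2p subshell of O repels the added electron more than S's larger 3p does.
Approximate values (kJ/mol): O 141, S 200, Cl 349, Ca 2.
So from highest to lowest: Cl > S > O > Ca.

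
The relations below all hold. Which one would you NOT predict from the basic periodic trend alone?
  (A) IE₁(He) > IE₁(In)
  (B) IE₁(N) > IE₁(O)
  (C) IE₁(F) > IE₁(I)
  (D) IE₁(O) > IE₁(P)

The general trend: IE₁ increases across a period and decreases down a group.
(A) He (period 1, group 18) vs In (period 5, group 13): the stated order agrees with the simple trend.
(B) N (period 2, group 15) vs O (period 2, group 16): the stated order contradicts the simple trend.
(C) F (period 2, group 17) vs I (period 5, group 17): the stated order agrees with the simple trend.
(D) O (period 2, group 16) vs P (period 3, group 15): the stated order agrees with the simple trend.
The exception is (B): pairing an electron in O's 2p⁴ costs repulsion energy, so O ionizes more easily than half-filled N (2p³).

(B)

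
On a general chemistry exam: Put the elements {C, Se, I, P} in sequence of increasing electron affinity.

P, C, Se, I

C is in period 2, group 14; P is in period 3, group 15; Se is in period 4, group 16; I is in period 5, group 17.
Atoms with high Z_eff and room in the valence shell (especially the halogens) have the most exothermic electron affinities.
These sit on a diagonal, where the across-period and down-group effects partly cancel.
C > P: the two effects oppose for this pair; the down-group effect wins (122 vs 72 kJ/mol).
Se > C: the two effects oppose for this pair; the across-period effect wins (195 vs 122 kJ/mol).
I > Se: the two effects oppose for this pair; the across-period effect wins (295 vs 195 kJ/mol).
Approximate values (kJ/mol): C 122, P 72, Se 195, I 295.
So from lowest to highest: P < C < Se < I.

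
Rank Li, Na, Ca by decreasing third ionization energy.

Li, Na, Ca

IE_3 is the cost of taking one more electron from the +2 cation: Li²⁺ is already 1 electron into the core; Na²⁺ is already 1 electron into the core; Ca²⁺ is the bare [Ar] core.
All of these are removing an electron from a noble-gas core or deeper; the smaller core (lower principal quantum number) is held far more tightly, and within a period the higher nuclear charge binds the same core more tightly.
Tabulated IE_3 (kJ/mol): Li 11815, Na 6910, Ca 4912.
So the third ionization energies run Ca < Na < Li.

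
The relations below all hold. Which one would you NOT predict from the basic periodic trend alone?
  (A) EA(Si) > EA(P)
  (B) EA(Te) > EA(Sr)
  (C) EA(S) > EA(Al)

(A)

The general trend: electron affinity increases across a period and decreases down a group.
(A) Si (period 3, group 14) vs P (period 3, group 15): the stated order contradicts the simple trend.
(B) Te (period 5, group 16) vs Sr (period 5, group 2): the stated order agrees with the simple trend.
(C) S (period 3, group 16) vs Al (period 3, group 13): the stated order agrees with the simple trend.
The exception is (A): adding an electron to P's half-filled 3p³ is unfavourable, so Si (3p²) has the more exothermic EA.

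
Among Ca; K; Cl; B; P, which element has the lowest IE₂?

Ca

After 1 electron has been removed, what remains? Ca⁺ still has 1 valence electron; K⁺ is the bare [Ar] core; Cl⁺ still has 6 valence electrons; B⁺ still has 2 valence electrons; P⁺ still has 4 valence electrons.
Breaking into a closed-shell core is much more expensive than removing a leftover valence electron — K has the largest IE_2 here.
Valence configurations: Ca⁺ [Ar]4s¹, Cl⁺ [Ne]3s²3p⁴, B⁺ [He]2s², P⁺ [Ne]3s²3p².
The numbers (kJ/mol): Ca 1145, K 3052, Cl 2298, B 2427, P 1907.
Overall IE_2 order: Ca < P < Cl < B < K.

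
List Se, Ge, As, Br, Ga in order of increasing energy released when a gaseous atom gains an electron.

Ga is in period 4, group 13; Ge is in period 4, group 14; As is in period 4, group 15; Se is in period 4, group 16; Br is in period 4, group 17.
Electron affinity generally becomes more exothermic across a period toward the halogens and less exothermic down a group.
All lie in period 4; the across-period trend (electron affinity increases left to right) applies, with the exception below.
Note the exception: Ge has a higher electron affinity than As, contrary to the simple trend — adding an electron to As's half-filled 4p³ is unfavourable, so Ge (4p²) has the more exothermic EA.
Approximate values (kJ/mol): Ga 29, Ge 119, As 78, Se 195, Br 325.
So from lowest to highest: Ga < As < Ge < Se < Br.

Ga, As, Ge, Se, Br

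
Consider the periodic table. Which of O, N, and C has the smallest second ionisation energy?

C

After 1 electron has been removed, what remains? O⁺ still has 5 valence electrons; N⁺ still has 4 valence electrons; C⁺ still has 3 valence electrons.
All are still removing valence electrons, so compare the +1 ions as you would atoms: IE_2 generally rises across a period (higher Z_eff) and falls down a group (larger shell), subject to the usual subshell exceptions.
Valence configurations: O⁺ [He]2s²2p³, N⁺ [He]2s²2p², C⁺ [He]2s²2p¹.
Tabulated IE_2 (kJ/mol): O 3388, N 2856, C 2353.
Putting it together, IE_2: C < N < O.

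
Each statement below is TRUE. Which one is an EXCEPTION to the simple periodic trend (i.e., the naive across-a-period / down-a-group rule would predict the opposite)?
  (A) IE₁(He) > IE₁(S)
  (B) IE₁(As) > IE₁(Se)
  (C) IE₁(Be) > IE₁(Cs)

(B)

The general trend: first ionisation energy increases across a period and decreases down a group.
(A) He (period 1, group 18) vs S (period 3, group 16): the stated order agrees with the simple trend.
(B) As (period 4, group 15) vs Se (period 4, group 16): the stated order contradicts the simple trend.
(C) Be (period 2, group 2) vs Cs (period 6, group 1): the stated order agrees with the simple trend.
The exception is (B): Se (4p⁴) ionizes more easily than half-filled As (4p³).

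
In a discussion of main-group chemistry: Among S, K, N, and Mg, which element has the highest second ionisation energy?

After 1 electron has been removed, what remains? S⁺ still has 5 valence electrons; K⁺ is the bare [Ar] core; N⁺ still has 4 valence electrons; Mg⁺ still has 1 valence electron.
Core electrons are held far more tightly than valence electrons, so K tops the IE_2 order.
Valence configurations: S⁺ [Ne]3s²3p³, N⁺ [He]2s²2p², Mg⁺ [Ne]3s¹.
Tabulated IE_2 (kJ/mol): S 2252, K 3052, N 2856, Mg 1451.
Hence IE_2: Mg < S < N < K.

K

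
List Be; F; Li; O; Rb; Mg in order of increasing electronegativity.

Rb < Li < Mg < Be < O < F

Li is in period 2, group 1; Be is in period 2, group 2; O is in period 2, group 16; F is in period 2, group 17; Mg is in period 3, group 2; Rb is in period 5, group 1.
EN rises left→right (higher Z_eff, smaller atoms) and falls top→bottom (larger, more shielded atoms).
Neither a single period nor a single group — weigh both effects.
Li > Rb: Li sits above Rb in group 1, so the down-group effect alone puts Li higher.
Mg > Li: the two effects oppose for this pair; the across-period effect wins (1.31 vs 0.98).
Be > Mg: Be sits above Mg in group 2, so the down-group effect alone puts Be higher.
O > Be: both are in period 2; the period trend gives O the larger value.
F > O: F lies to the right of O in period 2, so the across-period effect alone puts F higher.
Tabulated electronegativity (Pauling): Li 0.98, Be 1.57, O 3.44, F 3.98, Mg 1.31, Rb 0.82.
So from lowest to highest: Rb < Li < Mg < Be < O < F.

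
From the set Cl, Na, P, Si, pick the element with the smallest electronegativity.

Na

Na is in period 3, group 1; Si is in period 3, group 14; P is in period 3, group 15; Cl is in period 3, group 17.
Atoms toward the upper right of the periodic table pull bonding electrons most strongly.
All lie in period 3, so electronegativity increases left to right.
The smallest electronegativity among these belongs to Na.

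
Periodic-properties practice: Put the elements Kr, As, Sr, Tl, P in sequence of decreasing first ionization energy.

P is in period 3, group 15; As is in period 4, group 15; Kr is in period 4, group 18; Sr is in period 5, group 2; Tl is in period 6, group 13.
IE₁ increases left→right with effective nuclear charge and decreases top→bottom as the valence shell moves farther out.
These span different periods and groups, so the two trends combine.
Tl > Sr: the two effects oppose for this pair; the across-period effect wins (589 vs 550 kJ/mol).
As > Tl: both effects reinforce here, so As is clearly the higher of the two.
P > As: they share group 15; the group trend gives P the larger value.
Kr > P: the two effects oppose for this pair; the across-period effect wins (1351 vs 1012 kJ/mol).
Tabulated first ionization energy (kJ/mol): P 1012, As 947, Kr 1351, Sr 550, Tl 589.
So from highest to lowest: Kr > P > As > Tl > Sr.

Kr > P > As > Tl > Sr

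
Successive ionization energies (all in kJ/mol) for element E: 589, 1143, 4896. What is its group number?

Look for the largest jump between consecutive ionization energies: IE3/IE2 ≈ 4.3, far larger than any earlier ratio.
That jump marks the point where a core electron is being removed. So the atom has 2 valence electrons.
A main-group element with 2 valence electrons is in group 2.

Group 2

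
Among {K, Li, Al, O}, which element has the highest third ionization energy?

Li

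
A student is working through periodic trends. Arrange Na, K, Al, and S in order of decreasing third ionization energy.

IE_3 is the cost of taking one more electron from the +2 cation: Na²⁺ is already 1 electron into the core; K²⁺ is already 1 electron into the core; Al²⁺ still has 1 valence electron; S²⁺ still has 4 valence electrons.
Core electrons are held far more tightly than valence electrons, so K and Na top the IE_3 order.
Valence configurations: Al²⁺ [Ne]3s¹, S²⁺ [Ne]3s²3p².
The numbers (kJ/mol): Na 6910, K 4420, Al 2745, S 3357.
So the third ionization energies run Al < S < K < Na.

Na > K > S > Al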